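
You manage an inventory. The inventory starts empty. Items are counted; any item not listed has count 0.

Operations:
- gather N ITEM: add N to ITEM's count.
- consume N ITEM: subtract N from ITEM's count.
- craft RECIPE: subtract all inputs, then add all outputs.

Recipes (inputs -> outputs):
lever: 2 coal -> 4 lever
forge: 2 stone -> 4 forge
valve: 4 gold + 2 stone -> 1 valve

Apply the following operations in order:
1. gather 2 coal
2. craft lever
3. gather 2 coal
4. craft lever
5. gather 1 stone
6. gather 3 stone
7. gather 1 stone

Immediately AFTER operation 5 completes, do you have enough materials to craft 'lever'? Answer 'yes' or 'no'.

After 1 (gather 2 coal): coal=2
After 2 (craft lever): lever=4
After 3 (gather 2 coal): coal=2 lever=4
After 4 (craft lever): lever=8
After 5 (gather 1 stone): lever=8 stone=1

Answer: no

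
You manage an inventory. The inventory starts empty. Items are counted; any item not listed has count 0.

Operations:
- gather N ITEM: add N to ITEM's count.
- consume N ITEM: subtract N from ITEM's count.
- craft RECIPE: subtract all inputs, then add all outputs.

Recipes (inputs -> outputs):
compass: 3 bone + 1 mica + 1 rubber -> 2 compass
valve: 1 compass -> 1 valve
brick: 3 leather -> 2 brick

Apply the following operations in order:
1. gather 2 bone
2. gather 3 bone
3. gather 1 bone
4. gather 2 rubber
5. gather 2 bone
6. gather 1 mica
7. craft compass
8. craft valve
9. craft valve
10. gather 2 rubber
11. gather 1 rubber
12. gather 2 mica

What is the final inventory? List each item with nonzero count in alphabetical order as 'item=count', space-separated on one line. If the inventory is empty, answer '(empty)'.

Answer: bone=5 mica=2 rubber=4 valve=2

Derivation:
After 1 (gather 2 bone): bone=2
After 2 (gather 3 bone): bone=5
After 3 (gather 1 bone): bone=6
After 4 (gather 2 rubber): bone=6 rubber=2
After 5 (gather 2 bone): bone=8 rubber=2
After 6 (gather 1 mica): bone=8 mica=1 rubber=2
After 7 (craft compass): bone=5 compass=2 rubber=1
After 8 (craft valve): bone=5 compass=1 rubber=1 valve=1
After 9 (craft valve): bone=5 rubber=1 valve=2
After 10 (gather 2 rubber): bone=5 rubber=3 valve=2
After 11 (gather 1 rubber): bone=5 rubber=4 valve=2
After 12 (gather 2 mica): bone=5 mica=2 rubber=4 valve=2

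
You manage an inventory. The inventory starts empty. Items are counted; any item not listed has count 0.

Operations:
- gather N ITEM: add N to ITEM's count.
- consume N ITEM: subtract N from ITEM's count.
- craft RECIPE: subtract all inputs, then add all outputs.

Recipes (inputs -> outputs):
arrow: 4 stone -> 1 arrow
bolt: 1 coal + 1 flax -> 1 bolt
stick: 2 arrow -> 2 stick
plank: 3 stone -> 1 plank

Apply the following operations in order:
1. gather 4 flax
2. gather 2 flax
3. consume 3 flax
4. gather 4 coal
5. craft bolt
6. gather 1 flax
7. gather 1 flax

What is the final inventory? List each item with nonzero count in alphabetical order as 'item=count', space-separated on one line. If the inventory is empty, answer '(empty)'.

After 1 (gather 4 flax): flax=4
After 2 (gather 2 flax): flax=6
After 3 (consume 3 flax): flax=3
After 4 (gather 4 coal): coal=4 flax=3
After 5 (craft bolt): bolt=1 coal=3 flax=2
After 6 (gather 1 flax): bolt=1 coal=3 flax=3
After 7 (gather 1 flax): bolt=1 coal=3 flax=4

Answer: bolt=1 coal=3 flax=4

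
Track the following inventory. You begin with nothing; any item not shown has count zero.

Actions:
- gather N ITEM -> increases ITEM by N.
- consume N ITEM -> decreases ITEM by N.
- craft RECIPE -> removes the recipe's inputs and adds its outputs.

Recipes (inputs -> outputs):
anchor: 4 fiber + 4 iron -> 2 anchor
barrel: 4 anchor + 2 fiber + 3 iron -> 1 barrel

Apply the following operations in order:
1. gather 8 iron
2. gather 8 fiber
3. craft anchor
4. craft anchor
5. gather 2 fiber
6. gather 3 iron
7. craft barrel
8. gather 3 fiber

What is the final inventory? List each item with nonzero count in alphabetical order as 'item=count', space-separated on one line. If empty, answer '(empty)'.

After 1 (gather 8 iron): iron=8
After 2 (gather 8 fiber): fiber=8 iron=8
After 3 (craft anchor): anchor=2 fiber=4 iron=4
After 4 (craft anchor): anchor=4
After 5 (gather 2 fiber): anchor=4 fiber=2
After 6 (gather 3 iron): anchor=4 fiber=2 iron=3
After 7 (craft barrel): barrel=1
After 8 (gather 3 fiber): barrel=1 fiber=3

Answer: barrel=1 fiber=3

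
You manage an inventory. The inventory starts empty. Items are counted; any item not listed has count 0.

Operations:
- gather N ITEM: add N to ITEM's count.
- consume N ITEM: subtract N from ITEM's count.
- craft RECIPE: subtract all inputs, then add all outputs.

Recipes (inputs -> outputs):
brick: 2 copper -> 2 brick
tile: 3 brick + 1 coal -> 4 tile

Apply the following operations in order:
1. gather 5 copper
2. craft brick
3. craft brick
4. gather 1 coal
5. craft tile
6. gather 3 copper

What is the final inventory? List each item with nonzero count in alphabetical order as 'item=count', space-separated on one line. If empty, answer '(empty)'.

After 1 (gather 5 copper): copper=5
After 2 (craft brick): brick=2 copper=3
After 3 (craft brick): brick=4 copper=1
After 4 (gather 1 coal): brick=4 coal=1 copper=1
After 5 (craft tile): brick=1 copper=1 tile=4
After 6 (gather 3 copper): brick=1 copper=4 tile=4

Answer: brick=1 copper=4 tile=4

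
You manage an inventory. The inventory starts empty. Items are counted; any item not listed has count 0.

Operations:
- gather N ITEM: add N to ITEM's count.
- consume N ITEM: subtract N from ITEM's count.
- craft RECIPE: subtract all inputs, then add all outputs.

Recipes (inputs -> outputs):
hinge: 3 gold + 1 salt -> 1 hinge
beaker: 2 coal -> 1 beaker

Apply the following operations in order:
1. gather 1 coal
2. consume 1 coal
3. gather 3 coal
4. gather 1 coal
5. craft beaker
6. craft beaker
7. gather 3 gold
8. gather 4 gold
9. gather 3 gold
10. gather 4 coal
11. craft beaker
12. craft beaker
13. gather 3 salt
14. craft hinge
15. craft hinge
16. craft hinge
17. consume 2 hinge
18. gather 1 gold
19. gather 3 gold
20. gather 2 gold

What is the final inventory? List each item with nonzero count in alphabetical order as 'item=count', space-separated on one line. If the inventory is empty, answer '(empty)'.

After 1 (gather 1 coal): coal=1
After 2 (consume 1 coal): (empty)
After 3 (gather 3 coal): coal=3
After 4 (gather 1 coal): coal=4
After 5 (craft beaker): beaker=1 coal=2
After 6 (craft beaker): beaker=2
After 7 (gather 3 gold): beaker=2 gold=3
After 8 (gather 4 gold): beaker=2 gold=7
After 9 (gather 3 gold): beaker=2 gold=10
After 10 (gather 4 coal): beaker=2 coal=4 gold=10
After 11 (craft beaker): beaker=3 coal=2 gold=10
After 12 (craft beaker): beaker=4 gold=10
After 13 (gather 3 salt): beaker=4 gold=10 salt=3
After 14 (craft hinge): beaker=4 gold=7 hinge=1 salt=2
After 15 (craft hinge): beaker=4 gold=4 hinge=2 salt=1
After 16 (craft hinge): beaker=4 gold=1 hinge=3
After 17 (consume 2 hinge): beaker=4 gold=1 hinge=1
After 18 (gather 1 gold): beaker=4 gold=2 hinge=1
After 19 (gather 3 gold): beaker=4 gold=5 hinge=1
After 20 (gather 2 gold): beaker=4 gold=7 hinge=1

Answer: beaker=4 gold=7 hinge=1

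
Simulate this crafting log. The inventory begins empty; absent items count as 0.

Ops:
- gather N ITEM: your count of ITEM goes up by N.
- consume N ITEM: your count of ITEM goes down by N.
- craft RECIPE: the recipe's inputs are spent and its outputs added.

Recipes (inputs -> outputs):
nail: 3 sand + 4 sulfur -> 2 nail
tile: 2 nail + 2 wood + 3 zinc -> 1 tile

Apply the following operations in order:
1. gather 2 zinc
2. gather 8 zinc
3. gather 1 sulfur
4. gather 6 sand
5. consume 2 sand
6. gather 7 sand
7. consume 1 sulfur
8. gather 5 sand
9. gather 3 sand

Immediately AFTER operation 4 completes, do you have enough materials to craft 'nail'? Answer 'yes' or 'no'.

Answer: no

Derivation:
After 1 (gather 2 zinc): zinc=2
After 2 (gather 8 zinc): zinc=10
After 3 (gather 1 sulfur): sulfur=1 zinc=10
After 4 (gather 6 sand): sand=6 sulfur=1 zinc=10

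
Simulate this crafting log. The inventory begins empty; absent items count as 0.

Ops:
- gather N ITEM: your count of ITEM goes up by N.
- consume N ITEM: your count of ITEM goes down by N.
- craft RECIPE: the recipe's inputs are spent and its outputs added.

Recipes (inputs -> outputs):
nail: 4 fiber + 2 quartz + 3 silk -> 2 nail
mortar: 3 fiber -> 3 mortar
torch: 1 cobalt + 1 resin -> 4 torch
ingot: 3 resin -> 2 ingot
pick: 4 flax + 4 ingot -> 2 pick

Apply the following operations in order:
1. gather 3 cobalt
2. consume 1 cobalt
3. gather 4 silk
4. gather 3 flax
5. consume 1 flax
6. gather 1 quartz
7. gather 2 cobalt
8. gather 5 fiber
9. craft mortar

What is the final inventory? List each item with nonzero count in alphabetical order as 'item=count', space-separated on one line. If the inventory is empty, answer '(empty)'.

After 1 (gather 3 cobalt): cobalt=3
After 2 (consume 1 cobalt): cobalt=2
After 3 (gather 4 silk): cobalt=2 silk=4
After 4 (gather 3 flax): cobalt=2 flax=3 silk=4
After 5 (consume 1 flax): cobalt=2 flax=2 silk=4
After 6 (gather 1 quartz): cobalt=2 flax=2 quartz=1 silk=4
After 7 (gather 2 cobalt): cobalt=4 flax=2 quartz=1 silk=4
After 8 (gather 5 fiber): cobalt=4 fiber=5 flax=2 quartz=1 silk=4
After 9 (craft mortar): cobalt=4 fiber=2 flax=2 mortar=3 quartz=1 silk=4

Answer: cobalt=4 fiber=2 flax=2 mortar=3 quartz=1 silk=4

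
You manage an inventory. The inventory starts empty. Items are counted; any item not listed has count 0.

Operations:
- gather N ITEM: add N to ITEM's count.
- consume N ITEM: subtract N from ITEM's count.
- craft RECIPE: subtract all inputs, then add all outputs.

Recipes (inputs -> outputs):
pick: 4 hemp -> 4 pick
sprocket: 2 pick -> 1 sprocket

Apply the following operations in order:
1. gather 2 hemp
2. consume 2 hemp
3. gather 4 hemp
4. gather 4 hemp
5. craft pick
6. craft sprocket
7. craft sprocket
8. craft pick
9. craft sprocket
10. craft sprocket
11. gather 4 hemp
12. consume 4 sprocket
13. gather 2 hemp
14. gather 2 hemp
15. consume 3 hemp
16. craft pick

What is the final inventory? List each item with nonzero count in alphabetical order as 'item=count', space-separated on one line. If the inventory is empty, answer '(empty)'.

Answer: hemp=1 pick=4

Derivation:
After 1 (gather 2 hemp): hemp=2
After 2 (consume 2 hemp): (empty)
After 3 (gather 4 hemp): hemp=4
After 4 (gather 4 hemp): hemp=8
After 5 (craft pick): hemp=4 pick=4
After 6 (craft sprocket): hemp=4 pick=2 sprocket=1
After 7 (craft sprocket): hemp=4 sprocket=2
After 8 (craft pick): pick=4 sprocket=2
After 9 (craft sprocket): pick=2 sprocket=3
After 10 (craft sprocket): sprocket=4
After 11 (gather 4 hemp): hemp=4 sprocket=4
After 12 (consume 4 sprocket): hemp=4
After 13 (gather 2 hemp): hemp=6
After 14 (gather 2 hemp): hemp=8
After 15 (consume 3 hemp): hemp=5
After 16 (craft pick): hemp=1 pick=4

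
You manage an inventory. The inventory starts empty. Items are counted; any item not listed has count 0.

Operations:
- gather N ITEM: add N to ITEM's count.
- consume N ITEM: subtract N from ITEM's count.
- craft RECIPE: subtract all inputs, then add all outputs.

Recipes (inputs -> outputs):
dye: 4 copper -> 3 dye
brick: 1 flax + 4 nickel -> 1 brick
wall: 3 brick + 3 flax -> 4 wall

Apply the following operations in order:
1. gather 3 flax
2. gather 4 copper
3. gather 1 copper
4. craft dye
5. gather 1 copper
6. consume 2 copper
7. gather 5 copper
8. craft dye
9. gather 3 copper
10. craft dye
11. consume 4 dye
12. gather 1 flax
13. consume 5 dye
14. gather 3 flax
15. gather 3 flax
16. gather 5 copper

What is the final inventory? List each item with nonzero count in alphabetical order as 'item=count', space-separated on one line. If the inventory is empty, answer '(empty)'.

Answer: copper=5 flax=10

Derivation:
After 1 (gather 3 flax): flax=3
After 2 (gather 4 copper): copper=4 flax=3
After 3 (gather 1 copper): copper=5 flax=3
After 4 (craft dye): copper=1 dye=3 flax=3
After 5 (gather 1 copper): copper=2 dye=3 flax=3
After 6 (consume 2 copper): dye=3 flax=3
After 7 (gather 5 copper): copper=5 dye=3 flax=3
After 8 (craft dye): copper=1 dye=6 flax=3
After 9 (gather 3 copper): copper=4 dye=6 flax=3
After 10 (craft dye): dye=9 flax=3
After 11 (consume 4 dye): dye=5 flax=3
After 12 (gather 1 flax): dye=5 flax=4
After 13 (consume 5 dye): flax=4
After 14 (gather 3 flax): flax=7
After 15 (gather 3 flax): flax=10
After 16 (gather 5 copper): copper=5 flax=10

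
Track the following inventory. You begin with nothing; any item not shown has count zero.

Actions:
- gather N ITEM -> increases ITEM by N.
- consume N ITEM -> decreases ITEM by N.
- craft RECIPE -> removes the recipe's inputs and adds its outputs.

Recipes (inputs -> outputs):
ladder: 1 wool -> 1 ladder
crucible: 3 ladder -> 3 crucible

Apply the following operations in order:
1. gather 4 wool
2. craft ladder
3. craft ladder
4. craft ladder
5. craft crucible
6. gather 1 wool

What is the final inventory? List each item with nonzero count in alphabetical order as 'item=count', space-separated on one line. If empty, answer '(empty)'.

Answer: crucible=3 wool=2

Derivation:
After 1 (gather 4 wool): wool=4
After 2 (craft ladder): ladder=1 wool=3
After 3 (craft ladder): ladder=2 wool=2
After 4 (craft ladder): ladder=3 wool=1
After 5 (craft crucible): crucible=3 wool=1
After 6 (gather 1 wool): crucible=3 wool=2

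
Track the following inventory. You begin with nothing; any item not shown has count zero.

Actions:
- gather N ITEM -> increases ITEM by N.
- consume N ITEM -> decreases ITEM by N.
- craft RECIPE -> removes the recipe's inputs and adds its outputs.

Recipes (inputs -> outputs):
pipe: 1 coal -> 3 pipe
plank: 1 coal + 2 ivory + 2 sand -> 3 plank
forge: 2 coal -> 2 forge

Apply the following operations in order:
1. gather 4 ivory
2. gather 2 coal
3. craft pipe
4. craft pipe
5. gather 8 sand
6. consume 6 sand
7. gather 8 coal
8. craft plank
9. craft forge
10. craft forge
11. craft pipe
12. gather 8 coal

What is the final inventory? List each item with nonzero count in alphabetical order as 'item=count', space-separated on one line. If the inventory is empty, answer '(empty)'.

Answer: coal=10 forge=4 ivory=2 pipe=9 plank=3

Derivation:
After 1 (gather 4 ivory): ivory=4
After 2 (gather 2 coal): coal=2 ivory=4
After 3 (craft pipe): coal=1 ivory=4 pipe=3
After 4 (craft pipe): ivory=4 pipe=6
After 5 (gather 8 sand): ivory=4 pipe=6 sand=8
After 6 (consume 6 sand): ivory=4 pipe=6 sand=2
After 7 (gather 8 coal): coal=8 ivory=4 pipe=6 sand=2
After 8 (craft plank): coal=7 ivory=2 pipe=6 plank=3
After 9 (craft forge): coal=5 forge=2 ivory=2 pipe=6 plank=3
After 10 (craft forge): coal=3 forge=4 ivory=2 pipe=6 plank=3
After 11 (craft pipe): coal=2 forge=4 ivory=2 pipe=9 plank=3
After 12 (gather 8 coal): coal=10 forge=4 ivory=2 pipe=9 plank=3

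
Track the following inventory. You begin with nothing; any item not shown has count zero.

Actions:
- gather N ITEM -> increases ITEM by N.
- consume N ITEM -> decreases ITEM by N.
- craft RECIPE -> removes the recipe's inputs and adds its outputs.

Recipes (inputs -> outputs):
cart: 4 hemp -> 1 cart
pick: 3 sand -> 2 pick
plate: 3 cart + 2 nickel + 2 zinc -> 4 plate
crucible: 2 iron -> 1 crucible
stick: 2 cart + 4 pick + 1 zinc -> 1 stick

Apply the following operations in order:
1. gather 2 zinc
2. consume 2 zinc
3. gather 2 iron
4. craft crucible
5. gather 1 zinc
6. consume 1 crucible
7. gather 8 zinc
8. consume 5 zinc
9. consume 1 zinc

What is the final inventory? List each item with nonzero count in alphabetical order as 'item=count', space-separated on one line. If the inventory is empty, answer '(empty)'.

Answer: zinc=3

Derivation:
After 1 (gather 2 zinc): zinc=2
After 2 (consume 2 zinc): (empty)
After 3 (gather 2 iron): iron=2
After 4 (craft crucible): crucible=1
After 5 (gather 1 zinc): crucible=1 zinc=1
After 6 (consume 1 crucible): zinc=1
After 7 (gather 8 zinc): zinc=9
After 8 (consume 5 zinc): zinc=4
After 9 (consume 1 zinc): zinc=3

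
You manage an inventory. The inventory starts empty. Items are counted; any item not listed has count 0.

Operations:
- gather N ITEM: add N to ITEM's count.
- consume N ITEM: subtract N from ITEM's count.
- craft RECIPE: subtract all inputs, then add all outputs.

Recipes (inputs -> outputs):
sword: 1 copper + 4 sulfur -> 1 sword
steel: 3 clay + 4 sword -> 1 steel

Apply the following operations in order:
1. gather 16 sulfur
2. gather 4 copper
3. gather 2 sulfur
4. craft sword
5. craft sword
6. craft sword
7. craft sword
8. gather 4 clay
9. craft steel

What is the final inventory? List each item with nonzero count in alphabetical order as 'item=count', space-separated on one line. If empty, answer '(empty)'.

After 1 (gather 16 sulfur): sulfur=16
After 2 (gather 4 copper): copper=4 sulfur=16
After 3 (gather 2 sulfur): copper=4 sulfur=18
After 4 (craft sword): copper=3 sulfur=14 sword=1
After 5 (craft sword): copper=2 sulfur=10 sword=2
After 6 (craft sword): copper=1 sulfur=6 sword=3
After 7 (craft sword): sulfur=2 sword=4
After 8 (gather 4 clay): clay=4 sulfur=2 sword=4
After 9 (craft steel): clay=1 steel=1 sulfur=2

Answer: clay=1 steel=1 sulfur=2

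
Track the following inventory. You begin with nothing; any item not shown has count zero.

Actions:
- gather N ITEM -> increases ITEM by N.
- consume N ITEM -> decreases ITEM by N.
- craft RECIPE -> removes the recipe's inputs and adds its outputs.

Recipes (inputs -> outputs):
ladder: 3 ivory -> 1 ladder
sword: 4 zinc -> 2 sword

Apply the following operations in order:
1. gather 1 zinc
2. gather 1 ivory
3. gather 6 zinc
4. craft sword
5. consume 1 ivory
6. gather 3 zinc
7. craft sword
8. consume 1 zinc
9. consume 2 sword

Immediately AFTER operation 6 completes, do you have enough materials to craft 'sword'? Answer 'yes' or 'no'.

After 1 (gather 1 zinc): zinc=1
After 2 (gather 1 ivory): ivory=1 zinc=1
After 3 (gather 6 zinc): ivory=1 zinc=7
After 4 (craft sword): ivory=1 sword=2 zinc=3
After 5 (consume 1 ivory): sword=2 zinc=3
After 6 (gather 3 zinc): sword=2 zinc=6

Answer: yes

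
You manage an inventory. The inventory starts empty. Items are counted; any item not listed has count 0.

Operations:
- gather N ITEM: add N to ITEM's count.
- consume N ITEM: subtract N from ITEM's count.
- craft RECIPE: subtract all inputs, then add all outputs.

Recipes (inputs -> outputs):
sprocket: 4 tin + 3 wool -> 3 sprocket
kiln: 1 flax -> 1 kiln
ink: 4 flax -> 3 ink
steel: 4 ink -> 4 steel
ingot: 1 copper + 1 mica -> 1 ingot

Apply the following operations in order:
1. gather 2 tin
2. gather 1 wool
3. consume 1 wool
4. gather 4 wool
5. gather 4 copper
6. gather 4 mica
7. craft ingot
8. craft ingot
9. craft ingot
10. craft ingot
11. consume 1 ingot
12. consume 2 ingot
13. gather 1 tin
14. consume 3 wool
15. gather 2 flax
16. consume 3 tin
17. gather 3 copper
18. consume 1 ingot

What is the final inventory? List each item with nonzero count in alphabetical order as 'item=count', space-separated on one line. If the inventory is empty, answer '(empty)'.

After 1 (gather 2 tin): tin=2
After 2 (gather 1 wool): tin=2 wool=1
After 3 (consume 1 wool): tin=2
After 4 (gather 4 wool): tin=2 wool=4
After 5 (gather 4 copper): copper=4 tin=2 wool=4
After 6 (gather 4 mica): copper=4 mica=4 tin=2 wool=4
After 7 (craft ingot): copper=3 ingot=1 mica=3 tin=2 wool=4
After 8 (craft ingot): copper=2 ingot=2 mica=2 tin=2 wool=4
After 9 (craft ingot): copper=1 ingot=3 mica=1 tin=2 wool=4
After 10 (craft ingot): ingot=4 tin=2 wool=4
After 11 (consume 1 ingot): ingot=3 tin=2 wool=4
After 12 (consume 2 ingot): ingot=1 tin=2 wool=4
After 13 (gather 1 tin): ingot=1 tin=3 wool=4
After 14 (consume 3 wool): ingot=1 tin=3 wool=1
After 15 (gather 2 flax): flax=2 ingot=1 tin=3 wool=1
After 16 (consume 3 tin): flax=2 ingot=1 wool=1
After 17 (gather 3 copper): copper=3 flax=2 ingot=1 wool=1
After 18 (consume 1 ingot): copper=3 flax=2 wool=1

Answer: copper=3 flax=2 wool=1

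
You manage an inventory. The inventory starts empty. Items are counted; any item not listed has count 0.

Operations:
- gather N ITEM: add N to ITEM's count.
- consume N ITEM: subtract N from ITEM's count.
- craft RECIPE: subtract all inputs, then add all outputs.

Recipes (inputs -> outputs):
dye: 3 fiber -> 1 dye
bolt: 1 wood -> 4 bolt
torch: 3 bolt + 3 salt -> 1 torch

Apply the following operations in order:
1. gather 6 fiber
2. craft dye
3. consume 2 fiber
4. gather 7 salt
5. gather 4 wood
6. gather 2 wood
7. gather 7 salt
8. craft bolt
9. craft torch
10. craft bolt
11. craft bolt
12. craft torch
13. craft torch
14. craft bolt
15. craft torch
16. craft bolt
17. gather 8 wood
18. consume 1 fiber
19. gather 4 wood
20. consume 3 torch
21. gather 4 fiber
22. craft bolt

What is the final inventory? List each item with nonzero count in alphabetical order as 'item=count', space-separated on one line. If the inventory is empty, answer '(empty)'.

Answer: bolt=12 dye=1 fiber=4 salt=2 torch=1 wood=12

Derivation:
After 1 (gather 6 fiber): fiber=6
After 2 (craft dye): dye=1 fiber=3
After 3 (consume 2 fiber): dye=1 fiber=1
After 4 (gather 7 salt): dye=1 fiber=1 salt=7
After 5 (gather 4 wood): dye=1 fiber=1 salt=7 wood=4
After 6 (gather 2 wood): dye=1 fiber=1 salt=7 wood=6
After 7 (gather 7 salt): dye=1 fiber=1 salt=14 wood=6
After 8 (craft bolt): bolt=4 dye=1 fiber=1 salt=14 wood=5
After 9 (craft torch): bolt=1 dye=1 fiber=1 salt=11 torch=1 wood=5
After 10 (craft bolt): bolt=5 dye=1 fiber=1 salt=11 torch=1 wood=4
After 11 (craft bolt): bolt=9 dye=1 fiber=1 salt=11 torch=1 wood=3
After 12 (craft torch): bolt=6 dye=1 fiber=1 salt=8 torch=2 wood=3
After 13 (craft torch): bolt=3 dye=1 fiber=1 salt=5 torch=3 wood=3
After 14 (craft bolt): bolt=7 dye=1 fiber=1 salt=5 torch=3 wood=2
After 15 (craft torch): bolt=4 dye=1 fiber=1 salt=2 torch=4 wood=2
After 16 (craft bolt): bolt=8 dye=1 fiber=1 salt=2 torch=4 wood=1
After 17 (gather 8 wood): bolt=8 dye=1 fiber=1 salt=2 torch=4 wood=9
After 18 (consume 1 fiber): bolt=8 dye=1 salt=2 torch=4 wood=9
After 19 (gather 4 wood): bolt=8 dye=1 salt=2 torch=4 wood=13
After 20 (consume 3 torch): bolt=8 dye=1 salt=2 torch=1 wood=13
After 21 (gather 4 fiber): bolt=8 dye=1 fiber=4 salt=2 torch=1 wood=13
After 22 (craft bolt): bolt=12 dye=1 fiber=4 salt=2 torch=1 wood=12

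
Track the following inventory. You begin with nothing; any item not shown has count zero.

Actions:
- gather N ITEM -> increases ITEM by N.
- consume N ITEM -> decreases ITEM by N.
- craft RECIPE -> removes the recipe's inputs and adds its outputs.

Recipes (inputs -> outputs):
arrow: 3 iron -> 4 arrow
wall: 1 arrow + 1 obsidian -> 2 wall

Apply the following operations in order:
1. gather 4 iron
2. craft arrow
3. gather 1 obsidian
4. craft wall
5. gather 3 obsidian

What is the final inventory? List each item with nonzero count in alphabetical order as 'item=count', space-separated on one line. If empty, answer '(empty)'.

After 1 (gather 4 iron): iron=4
After 2 (craft arrow): arrow=4 iron=1
After 3 (gather 1 obsidian): arrow=4 iron=1 obsidian=1
After 4 (craft wall): arrow=3 iron=1 wall=2
After 5 (gather 3 obsidian): arrow=3 iron=1 obsidian=3 wall=2

Answer: arrow=3 iron=1 obsidian=3 wall=2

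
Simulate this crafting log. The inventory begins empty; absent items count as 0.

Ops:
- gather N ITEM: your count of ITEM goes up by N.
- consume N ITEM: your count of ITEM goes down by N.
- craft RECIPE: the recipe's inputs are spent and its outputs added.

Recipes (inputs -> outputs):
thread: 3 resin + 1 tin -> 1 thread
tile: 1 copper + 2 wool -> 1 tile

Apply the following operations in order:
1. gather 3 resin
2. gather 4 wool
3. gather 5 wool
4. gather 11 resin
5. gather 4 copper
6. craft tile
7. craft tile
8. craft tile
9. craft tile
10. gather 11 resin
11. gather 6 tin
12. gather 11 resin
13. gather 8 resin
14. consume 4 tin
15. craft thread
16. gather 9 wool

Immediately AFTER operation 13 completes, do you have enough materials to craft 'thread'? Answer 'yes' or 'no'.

After 1 (gather 3 resin): resin=3
After 2 (gather 4 wool): resin=3 wool=4
After 3 (gather 5 wool): resin=3 wool=9
After 4 (gather 11 resin): resin=14 wool=9
After 5 (gather 4 copper): copper=4 resin=14 wool=9
After 6 (craft tile): copper=3 resin=14 tile=1 wool=7
After 7 (craft tile): copper=2 resin=14 tile=2 wool=5
After 8 (craft tile): copper=1 resin=14 tile=3 wool=3
After 9 (craft tile): resin=14 tile=4 wool=1
After 10 (gather 11 resin): resin=25 tile=4 wool=1
After 11 (gather 6 tin): resin=25 tile=4 tin=6 wool=1
After 12 (gather 11 resin): resin=36 tile=4 tin=6 wool=1
After 13 (gather 8 resin): resin=44 tile=4 tin=6 wool=1

Answer: yes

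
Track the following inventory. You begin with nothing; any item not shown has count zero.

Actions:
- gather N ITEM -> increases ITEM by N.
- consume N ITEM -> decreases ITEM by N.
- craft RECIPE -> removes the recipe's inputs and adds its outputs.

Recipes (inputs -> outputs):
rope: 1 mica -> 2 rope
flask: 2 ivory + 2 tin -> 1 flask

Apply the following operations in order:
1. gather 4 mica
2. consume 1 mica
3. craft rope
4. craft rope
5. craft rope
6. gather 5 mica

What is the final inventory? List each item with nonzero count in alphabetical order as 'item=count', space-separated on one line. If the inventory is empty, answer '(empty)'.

After 1 (gather 4 mica): mica=4
After 2 (consume 1 mica): mica=3
After 3 (craft rope): mica=2 rope=2
After 4 (craft rope): mica=1 rope=4
After 5 (craft rope): rope=6
After 6 (gather 5 mica): mica=5 rope=6

Answer: mica=5 rope=6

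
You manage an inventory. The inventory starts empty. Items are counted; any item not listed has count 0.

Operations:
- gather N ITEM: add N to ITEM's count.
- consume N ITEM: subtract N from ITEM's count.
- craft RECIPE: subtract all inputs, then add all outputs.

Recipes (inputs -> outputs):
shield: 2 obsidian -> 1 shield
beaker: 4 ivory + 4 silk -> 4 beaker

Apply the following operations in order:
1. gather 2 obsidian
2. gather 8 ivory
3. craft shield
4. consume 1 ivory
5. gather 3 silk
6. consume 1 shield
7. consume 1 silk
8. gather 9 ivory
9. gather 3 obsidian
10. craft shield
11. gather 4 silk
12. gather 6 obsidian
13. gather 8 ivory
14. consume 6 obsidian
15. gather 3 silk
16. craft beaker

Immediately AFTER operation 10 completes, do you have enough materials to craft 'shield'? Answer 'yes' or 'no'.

After 1 (gather 2 obsidian): obsidian=2
After 2 (gather 8 ivory): ivory=8 obsidian=2
After 3 (craft shield): ivory=8 shield=1
After 4 (consume 1 ivory): ivory=7 shield=1
After 5 (gather 3 silk): ivory=7 shield=1 silk=3
After 6 (consume 1 shield): ivory=7 silk=3
After 7 (consume 1 silk): ivory=7 silk=2
After 8 (gather 9 ivory): ivory=16 silk=2
After 9 (gather 3 obsidian): ivory=16 obsidian=3 silk=2
After 10 (craft shield): ivory=16 obsidian=1 shield=1 silk=2

Answer: no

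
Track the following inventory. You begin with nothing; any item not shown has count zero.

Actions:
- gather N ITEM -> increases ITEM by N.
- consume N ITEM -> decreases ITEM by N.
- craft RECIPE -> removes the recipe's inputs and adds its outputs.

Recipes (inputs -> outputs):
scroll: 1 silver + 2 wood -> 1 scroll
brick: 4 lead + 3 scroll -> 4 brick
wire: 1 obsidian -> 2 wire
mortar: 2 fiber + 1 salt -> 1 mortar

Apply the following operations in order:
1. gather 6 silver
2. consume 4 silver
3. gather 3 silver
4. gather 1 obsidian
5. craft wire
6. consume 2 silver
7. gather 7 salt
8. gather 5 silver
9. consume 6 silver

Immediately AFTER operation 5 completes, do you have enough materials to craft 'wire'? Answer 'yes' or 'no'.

Answer: no

Derivation:
After 1 (gather 6 silver): silver=6
After 2 (consume 4 silver): silver=2
After 3 (gather 3 silver): silver=5
After 4 (gather 1 obsidian): obsidian=1 silver=5
After 5 (craft wire): silver=5 wire=2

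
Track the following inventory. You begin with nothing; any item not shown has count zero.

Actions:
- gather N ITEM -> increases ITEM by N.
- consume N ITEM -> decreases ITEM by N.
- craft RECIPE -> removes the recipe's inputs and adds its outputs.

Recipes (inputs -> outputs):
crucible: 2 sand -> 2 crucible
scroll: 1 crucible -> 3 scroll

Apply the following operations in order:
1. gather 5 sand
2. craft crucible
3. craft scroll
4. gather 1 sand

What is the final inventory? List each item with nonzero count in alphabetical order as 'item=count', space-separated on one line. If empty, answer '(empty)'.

Answer: crucible=1 sand=4 scroll=3

Derivation:
After 1 (gather 5 sand): sand=5
After 2 (craft crucible): crucible=2 sand=3
After 3 (craft scroll): crucible=1 sand=3 scroll=3
After 4 (gather 1 sand): crucible=1 sand=4 scroll=3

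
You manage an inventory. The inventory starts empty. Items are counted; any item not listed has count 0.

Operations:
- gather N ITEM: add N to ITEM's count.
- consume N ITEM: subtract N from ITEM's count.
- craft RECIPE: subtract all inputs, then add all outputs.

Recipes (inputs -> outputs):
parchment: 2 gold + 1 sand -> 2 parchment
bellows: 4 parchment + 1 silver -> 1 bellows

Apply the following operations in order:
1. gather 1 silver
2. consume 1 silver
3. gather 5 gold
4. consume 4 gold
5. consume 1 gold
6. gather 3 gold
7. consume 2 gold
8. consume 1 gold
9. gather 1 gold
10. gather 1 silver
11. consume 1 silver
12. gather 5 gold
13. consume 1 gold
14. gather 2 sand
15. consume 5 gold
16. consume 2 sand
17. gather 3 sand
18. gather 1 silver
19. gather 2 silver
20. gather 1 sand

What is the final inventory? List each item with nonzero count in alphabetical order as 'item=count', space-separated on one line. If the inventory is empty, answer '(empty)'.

Answer: sand=4 silver=3

Derivation:
After 1 (gather 1 silver): silver=1
After 2 (consume 1 silver): (empty)
After 3 (gather 5 gold): gold=5
After 4 (consume 4 gold): gold=1
After 5 (consume 1 gold): (empty)
After 6 (gather 3 gold): gold=3
After 7 (consume 2 gold): gold=1
After 8 (consume 1 gold): (empty)
After 9 (gather 1 gold): gold=1
After 10 (gather 1 silver): gold=1 silver=1
After 11 (consume 1 silver): gold=1
After 12 (gather 5 gold): gold=6
After 13 (consume 1 gold): gold=5
After 14 (gather 2 sand): gold=5 sand=2
After 15 (consume 5 gold): sand=2
After 16 (consume 2 sand): (empty)
After 17 (gather 3 sand): sand=3
After 18 (gather 1 silver): sand=3 silver=1
After 19 (gather 2 silver): sand=3 silver=3
After 20 (gather 1 sand): sand=4 silver=3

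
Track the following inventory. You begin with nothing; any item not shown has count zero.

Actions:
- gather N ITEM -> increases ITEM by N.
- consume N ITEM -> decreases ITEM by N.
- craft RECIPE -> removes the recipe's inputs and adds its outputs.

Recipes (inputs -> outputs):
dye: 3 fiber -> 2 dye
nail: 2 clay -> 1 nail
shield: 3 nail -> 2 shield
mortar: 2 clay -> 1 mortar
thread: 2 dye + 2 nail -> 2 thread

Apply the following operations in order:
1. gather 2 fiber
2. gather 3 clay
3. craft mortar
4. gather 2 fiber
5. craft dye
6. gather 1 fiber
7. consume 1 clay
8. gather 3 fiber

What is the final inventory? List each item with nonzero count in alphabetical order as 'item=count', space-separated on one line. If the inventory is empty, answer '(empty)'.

After 1 (gather 2 fiber): fiber=2
After 2 (gather 3 clay): clay=3 fiber=2
After 3 (craft mortar): clay=1 fiber=2 mortar=1
After 4 (gather 2 fiber): clay=1 fiber=4 mortar=1
After 5 (craft dye): clay=1 dye=2 fiber=1 mortar=1
After 6 (gather 1 fiber): clay=1 dye=2 fiber=2 mortar=1
After 7 (consume 1 clay): dye=2 fiber=2 mortar=1
After 8 (gather 3 fiber): dye=2 fiber=5 mortar=1

Answer: dye=2 fiber=5 mortar=1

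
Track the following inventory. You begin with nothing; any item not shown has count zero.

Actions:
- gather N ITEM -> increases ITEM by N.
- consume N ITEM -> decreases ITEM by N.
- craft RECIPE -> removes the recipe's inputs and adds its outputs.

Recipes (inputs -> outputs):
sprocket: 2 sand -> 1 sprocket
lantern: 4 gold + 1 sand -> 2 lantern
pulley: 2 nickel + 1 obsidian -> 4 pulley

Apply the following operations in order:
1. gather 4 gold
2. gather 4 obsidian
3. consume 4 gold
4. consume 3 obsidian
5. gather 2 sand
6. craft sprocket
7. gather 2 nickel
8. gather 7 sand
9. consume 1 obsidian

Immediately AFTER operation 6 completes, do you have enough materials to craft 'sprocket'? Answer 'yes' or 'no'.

Answer: no

Derivation:
After 1 (gather 4 gold): gold=4
After 2 (gather 4 obsidian): gold=4 obsidian=4
After 3 (consume 4 gold): obsidian=4
After 4 (consume 3 obsidian): obsidian=1
After 5 (gather 2 sand): obsidian=1 sand=2
After 6 (craft sprocket): obsidian=1 sprocket=1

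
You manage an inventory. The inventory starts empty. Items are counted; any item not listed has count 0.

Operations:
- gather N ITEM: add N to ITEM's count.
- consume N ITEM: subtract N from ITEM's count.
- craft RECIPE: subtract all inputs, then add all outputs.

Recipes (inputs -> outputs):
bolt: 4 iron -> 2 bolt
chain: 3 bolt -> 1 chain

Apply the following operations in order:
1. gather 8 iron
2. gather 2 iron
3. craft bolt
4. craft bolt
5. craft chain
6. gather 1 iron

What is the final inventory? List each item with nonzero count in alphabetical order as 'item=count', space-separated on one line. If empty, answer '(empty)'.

After 1 (gather 8 iron): iron=8
After 2 (gather 2 iron): iron=10
After 3 (craft bolt): bolt=2 iron=6
After 4 (craft bolt): bolt=4 iron=2
After 5 (craft chain): bolt=1 chain=1 iron=2
After 6 (gather 1 iron): bolt=1 chain=1 iron=3

Answer: bolt=1 chain=1 iron=3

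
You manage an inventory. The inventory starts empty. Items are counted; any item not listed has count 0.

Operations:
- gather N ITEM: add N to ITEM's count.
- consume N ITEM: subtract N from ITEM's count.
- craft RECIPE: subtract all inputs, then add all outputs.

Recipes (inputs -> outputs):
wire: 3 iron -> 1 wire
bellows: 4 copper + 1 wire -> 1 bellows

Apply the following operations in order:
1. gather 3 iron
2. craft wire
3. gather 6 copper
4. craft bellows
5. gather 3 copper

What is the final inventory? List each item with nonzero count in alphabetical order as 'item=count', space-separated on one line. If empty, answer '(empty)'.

Answer: bellows=1 copper=5

Derivation:
After 1 (gather 3 iron): iron=3
After 2 (craft wire): wire=1
After 3 (gather 6 copper): copper=6 wire=1
After 4 (craft bellows): bellows=1 copper=2
After 5 (gather 3 copper): bellows=1 copper=5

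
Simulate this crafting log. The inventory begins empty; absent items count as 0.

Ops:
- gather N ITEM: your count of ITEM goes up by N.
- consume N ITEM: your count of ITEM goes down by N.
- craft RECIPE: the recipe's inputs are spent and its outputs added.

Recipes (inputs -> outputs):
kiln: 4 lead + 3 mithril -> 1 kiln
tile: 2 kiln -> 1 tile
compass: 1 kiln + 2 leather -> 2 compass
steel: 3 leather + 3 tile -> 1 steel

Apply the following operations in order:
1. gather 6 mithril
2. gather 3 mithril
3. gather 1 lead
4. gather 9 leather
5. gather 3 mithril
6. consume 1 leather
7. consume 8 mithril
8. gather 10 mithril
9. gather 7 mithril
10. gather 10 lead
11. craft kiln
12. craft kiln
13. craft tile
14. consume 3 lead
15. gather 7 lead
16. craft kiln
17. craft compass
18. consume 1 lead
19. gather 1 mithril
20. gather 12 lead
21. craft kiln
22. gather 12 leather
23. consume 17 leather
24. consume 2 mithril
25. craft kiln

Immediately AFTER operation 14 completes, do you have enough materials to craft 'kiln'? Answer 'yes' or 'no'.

Answer: no

Derivation:
After 1 (gather 6 mithril): mithril=6
After 2 (gather 3 mithril): mithril=9
After 3 (gather 1 lead): lead=1 mithril=9
After 4 (gather 9 leather): lead=1 leather=9 mithril=9
After 5 (gather 3 mithril): lead=1 leather=9 mithril=12
After 6 (consume 1 leather): lead=1 leather=8 mithril=12
After 7 (consume 8 mithril): lead=1 leather=8 mithril=4
After 8 (gather 10 mithril): lead=1 leather=8 mithril=14
After 9 (gather 7 mithril): lead=1 leather=8 mithril=21
After 10 (gather 10 lead): lead=11 leather=8 mithril=21
After 11 (craft kiln): kiln=1 lead=7 leather=8 mithril=18
After 12 (craft kiln): kiln=2 lead=3 leather=8 mithril=15
After 13 (craft tile): lead=3 leather=8 mithril=15 tile=1
After 14 (consume 3 lead): leather=8 mithril=15 tile=1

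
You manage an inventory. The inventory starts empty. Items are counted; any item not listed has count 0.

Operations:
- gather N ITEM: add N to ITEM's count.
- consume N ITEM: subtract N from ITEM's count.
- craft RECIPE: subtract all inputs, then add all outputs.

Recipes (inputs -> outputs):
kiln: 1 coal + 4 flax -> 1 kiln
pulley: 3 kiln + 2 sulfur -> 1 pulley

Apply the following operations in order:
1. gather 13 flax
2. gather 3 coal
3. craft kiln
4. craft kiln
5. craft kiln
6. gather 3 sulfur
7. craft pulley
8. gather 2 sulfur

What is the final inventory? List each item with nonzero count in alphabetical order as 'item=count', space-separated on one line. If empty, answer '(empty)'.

Answer: flax=1 pulley=1 sulfur=3

Derivation:
After 1 (gather 13 flax): flax=13
After 2 (gather 3 coal): coal=3 flax=13
After 3 (craft kiln): coal=2 flax=9 kiln=1
After 4 (craft kiln): coal=1 flax=5 kiln=2
After 5 (craft kiln): flax=1 kiln=3
After 6 (gather 3 sulfur): flax=1 kiln=3 sulfur=3
After 7 (craft pulley): flax=1 pulley=1 sulfur=1
After 8 (gather 2 sulfur): flax=1 pulley=1 sulfur=3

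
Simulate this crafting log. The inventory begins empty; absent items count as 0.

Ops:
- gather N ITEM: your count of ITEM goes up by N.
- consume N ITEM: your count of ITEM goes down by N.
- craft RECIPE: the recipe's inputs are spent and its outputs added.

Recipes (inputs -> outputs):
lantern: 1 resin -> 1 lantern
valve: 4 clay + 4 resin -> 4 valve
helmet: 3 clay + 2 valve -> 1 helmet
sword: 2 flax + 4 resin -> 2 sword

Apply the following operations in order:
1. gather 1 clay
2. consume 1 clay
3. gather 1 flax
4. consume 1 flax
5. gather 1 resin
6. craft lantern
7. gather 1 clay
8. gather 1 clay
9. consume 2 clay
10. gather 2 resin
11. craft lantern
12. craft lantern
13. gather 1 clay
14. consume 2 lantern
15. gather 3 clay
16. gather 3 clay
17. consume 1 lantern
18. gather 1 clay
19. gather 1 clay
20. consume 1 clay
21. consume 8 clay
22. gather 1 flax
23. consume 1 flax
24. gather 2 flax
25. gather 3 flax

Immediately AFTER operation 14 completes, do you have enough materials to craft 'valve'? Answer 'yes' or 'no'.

After 1 (gather 1 clay): clay=1
After 2 (consume 1 clay): (empty)
After 3 (gather 1 flax): flax=1
After 4 (consume 1 flax): (empty)
After 5 (gather 1 resin): resin=1
After 6 (craft lantern): lantern=1
After 7 (gather 1 clay): clay=1 lantern=1
After 8 (gather 1 clay): clay=2 lantern=1
After 9 (consume 2 clay): lantern=1
After 10 (gather 2 resin): lantern=1 resin=2
After 11 (craft lantern): lantern=2 resin=1
After 12 (craft lantern): lantern=3
After 13 (gather 1 clay): clay=1 lantern=3
After 14 (consume 2 lantern): clay=1 lantern=1

Answer: no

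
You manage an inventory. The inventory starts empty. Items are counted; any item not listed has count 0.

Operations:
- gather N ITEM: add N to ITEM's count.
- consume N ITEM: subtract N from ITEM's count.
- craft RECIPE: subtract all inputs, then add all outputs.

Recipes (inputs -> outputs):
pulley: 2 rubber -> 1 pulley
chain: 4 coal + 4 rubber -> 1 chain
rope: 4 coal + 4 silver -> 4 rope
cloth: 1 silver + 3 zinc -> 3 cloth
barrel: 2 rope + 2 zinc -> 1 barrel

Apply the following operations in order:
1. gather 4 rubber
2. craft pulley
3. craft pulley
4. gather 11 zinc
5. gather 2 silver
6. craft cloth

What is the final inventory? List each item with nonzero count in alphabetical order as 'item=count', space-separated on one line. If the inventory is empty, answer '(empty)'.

After 1 (gather 4 rubber): rubber=4
After 2 (craft pulley): pulley=1 rubber=2
After 3 (craft pulley): pulley=2
After 4 (gather 11 zinc): pulley=2 zinc=11
After 5 (gather 2 silver): pulley=2 silver=2 zinc=11
After 6 (craft cloth): cloth=3 pulley=2 silver=1 zinc=8

Answer: cloth=3 pulley=2 silver=1 zinc=8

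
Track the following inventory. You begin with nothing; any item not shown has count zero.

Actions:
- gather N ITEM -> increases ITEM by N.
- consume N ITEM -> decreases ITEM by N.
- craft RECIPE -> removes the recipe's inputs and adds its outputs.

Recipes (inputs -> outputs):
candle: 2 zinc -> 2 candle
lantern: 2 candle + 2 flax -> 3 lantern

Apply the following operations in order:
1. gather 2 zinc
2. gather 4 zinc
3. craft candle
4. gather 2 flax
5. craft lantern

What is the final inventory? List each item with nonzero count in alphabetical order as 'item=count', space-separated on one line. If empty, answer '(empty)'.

Answer: lantern=3 zinc=4

Derivation:
After 1 (gather 2 zinc): zinc=2
After 2 (gather 4 zinc): zinc=6
After 3 (craft candle): candle=2 zinc=4
After 4 (gather 2 flax): candle=2 flax=2 zinc=4
After 5 (craft lantern): lantern=3 zinc=4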